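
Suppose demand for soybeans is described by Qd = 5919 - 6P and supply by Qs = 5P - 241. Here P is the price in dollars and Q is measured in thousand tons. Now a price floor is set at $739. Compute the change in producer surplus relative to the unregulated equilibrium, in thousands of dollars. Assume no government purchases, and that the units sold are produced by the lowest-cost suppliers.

150467.4

Equilibrium: 5919 - 6P = 5P - 241, so 6160 = 11P and P* = 560, Q* = 2559.
Because the floor (739) lies above the market-clearing price, it is binding.
At P = 739: Qd = 5919 - 6·739 = 1485 and Qs = 5·739 - 241 = 3454.
Producer surplus without the control is ½ · (560 - 48.2) · 2559 = 654848.1.
With the floor, 1485 units are sold at 739. The supply price at Q = 1485 is 345.2, so PS = ½ · [(739 - 48.2) + (739 - 345.2)] · 1485 = 805315.5.
Change in producer surplus = 805315.5 - 654848.1 = 150467.4.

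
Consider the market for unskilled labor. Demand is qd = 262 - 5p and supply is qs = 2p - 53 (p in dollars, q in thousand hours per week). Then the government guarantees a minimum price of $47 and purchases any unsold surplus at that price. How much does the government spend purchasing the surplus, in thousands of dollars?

Without the control the market clears where 262 - 5p = 2p - 53, i.e. p* = 45 and q* = 37.
Since 47 > 45, the floor is binding.
At p = 47: qd = 262 - 5·47 = 27 and qs = 2·47 - 53 = 41.
Surplus = qs - qd = 14.
Government expenditure = surplus × support price = 14 × 47 = 658.

658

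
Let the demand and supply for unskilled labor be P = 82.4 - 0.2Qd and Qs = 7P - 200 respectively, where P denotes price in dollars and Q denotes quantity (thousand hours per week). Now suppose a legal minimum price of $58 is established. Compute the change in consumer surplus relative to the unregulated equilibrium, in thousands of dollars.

-976.5

Rearranging demand gives Qd = 412 - 5P. Without the control the market clears where 412 - 5P = 7P - 200, i.e. P* = 51 and Q* = 157.
Since 58 > 51, the floor is binding.
At P = 58: Qd = 412 - 5·58 = 122 and Qs = 7·58 - 200 = 206.
Consumer surplus without the control is ½ · (82.4 - 51) · 157 = 2464.9.
With the floor, consumers buy 122 units at 58, so CS = ½ · (82.4 - 58) · 122 = 1488.4.
Change in consumer surplus = 1488.4 - 2464.9 = -976.5.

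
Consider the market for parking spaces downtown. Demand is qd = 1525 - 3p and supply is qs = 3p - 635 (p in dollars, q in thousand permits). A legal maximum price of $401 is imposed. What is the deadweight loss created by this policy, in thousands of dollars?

0

In a free market, 1525 - 3p = 3p - 635 gives the equilibrium p* = 360, q* = 445.
The ceiling of 401 is above the equilibrium price 360, so it is not binding; the market clears at p* = 360, q* = 445.
Since the control does not bind, no trades are prevented and deadweight loss is zero.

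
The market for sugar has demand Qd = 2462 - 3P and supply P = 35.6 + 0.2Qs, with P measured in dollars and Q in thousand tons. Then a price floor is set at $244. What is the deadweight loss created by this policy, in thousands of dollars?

Rearranging supply gives Qs = 5P - 178. Equilibrium: 2462 - 3P = 5P - 178, so 2640 = 8P and P* = 330, Q* = 1472.
Since 244 is below P* = 330, the floor does not bind and the free-market outcome prevails.
Since the control does not bind, no trades are prevented and deadweight loss is zero.

0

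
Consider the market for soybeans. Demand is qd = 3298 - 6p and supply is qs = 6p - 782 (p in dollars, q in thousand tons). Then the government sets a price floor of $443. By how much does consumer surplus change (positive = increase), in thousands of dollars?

In a free market, 3298 - 6p = 6p - 782 gives the equilibrium p* = 340, q* = 1258.
Because the floor (443) lies above the market-clearing price, it is binding.
At p = 443: qd = 3298 - 6·443 = 640 and qs = 6·443 - 782 = 1876.
Consumer surplus without the control is ½ · (1649/3 - 340) · 1258 = 395641/3.
With the floor, consumers buy 640 units at 443, so CS = ½ · (1649/3 - 443) · 640 = 102400/3.
Change in consumer surplus = 102400/3 - 395641/3 = -97747.

-97747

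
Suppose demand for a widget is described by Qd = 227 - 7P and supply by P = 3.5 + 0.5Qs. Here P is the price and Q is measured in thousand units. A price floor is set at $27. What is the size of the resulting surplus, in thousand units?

9

Rearranging supply gives Qs = 2P - 7. Setting quantity demanded equal to quantity supplied, 227 - 7P = 2P - 7, gives P* = 26 and Q* = 45.
The floor of 27 is above the equilibrium price 26, so it binds.
At P = 27: Qd = 227 - 7·27 = 38 and Qs = 2·27 - 7 = 47.
Surplus = Qs - Qd = 47 - 38 = 9.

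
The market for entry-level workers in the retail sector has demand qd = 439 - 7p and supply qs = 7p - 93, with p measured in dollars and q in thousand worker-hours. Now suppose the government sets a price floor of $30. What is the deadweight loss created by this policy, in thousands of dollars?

0

Without the control the market clears where 439 - 7p = 7p - 93, i.e. p* = 38 and q* = 173.
Since 30 is below p* = 38, the floor does not bind and the free-market outcome prevails.
Since the control does not bind, no trades are prevented and deadweight loss is zero.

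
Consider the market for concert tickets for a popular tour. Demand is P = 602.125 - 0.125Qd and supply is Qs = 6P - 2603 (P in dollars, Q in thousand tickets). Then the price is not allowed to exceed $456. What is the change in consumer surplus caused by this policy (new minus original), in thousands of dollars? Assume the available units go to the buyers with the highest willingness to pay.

-2479

Rearranging demand gives Qd = 4817 - 8P. Setting quantity demanded equal to quantity supplied, 4817 - 8P = 6P - 2603, gives P* = 530 and Q* = 577.
Because the ceiling (456) lies below the market-clearing price, it is binding.
At P = 456: Qd = 4817 - 8·456 = 1169 and Qs = 6·456 - 2603 = 133.
Consumer surplus without the control is ½ · (602.125 - 530) · 577 = 20808.0625.
With the ceiling, 133 units are sold at 456 (assume they go to the highest-value buyers). The demand price at Q = 133 is 585.5, so CS = ½ · [(602.125 - 456) + (585.5 - 456)] · 133 = 18329.0625.
Change in consumer surplus = 18329.0625 - 20808.0625 = -2479.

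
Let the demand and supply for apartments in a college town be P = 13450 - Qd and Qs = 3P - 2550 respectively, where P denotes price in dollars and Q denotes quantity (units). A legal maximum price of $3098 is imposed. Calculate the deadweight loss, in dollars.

4881624

Rearranging demand gives Qd = 13450 - P. In a free market, 13450 - P = 3P - 2550 gives the equilibrium P* = 4000, Q* = 9450.
The ceiling of 3098 is below the equilibrium price 4000, so it binds.
At P = 3098: Qd = 13450 - 3098 = 10352 and Qs = 3·3098 - 2550 = 6744.
Quantity traded falls to 6744. At Q = 6744 the demand price is 13450 - 6744 = 6706 and the supply price is (2550 + 6744)/3 = 3098.
Deadweight loss = ½ · (6706 - 3098) · (9450 - 6744) = ½ · 3608 · 2706 = 4881624.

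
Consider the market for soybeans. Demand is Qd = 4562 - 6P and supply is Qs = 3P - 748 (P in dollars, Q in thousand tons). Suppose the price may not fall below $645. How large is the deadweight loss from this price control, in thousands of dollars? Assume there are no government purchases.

27225

Setting quantity demanded equal to quantity supplied, 4562 - 6P = 3P - 748, gives P* = 590 and Q* = 1022.
Since 645 > 590, the floor is binding.
At P = 645: Qd = 4562 - 6·645 = 692 and Qs = 3·645 - 748 = 1187.
Quantity traded falls to 692. At Q = 692 the demand price is (4562 - 692)/6 = 645 and the supply price is (748 + 692)/3 = 480.
Deadweight loss = ½ · (645 - 480) · (1022 - 692) = ½ · 165 · 330 = 27225.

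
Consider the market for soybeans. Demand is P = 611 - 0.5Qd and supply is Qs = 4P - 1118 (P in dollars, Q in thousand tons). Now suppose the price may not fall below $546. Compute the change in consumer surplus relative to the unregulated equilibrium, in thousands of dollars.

-44616

Rearranging demand gives Qd = 1222 - 2P. Setting quantity demanded equal to quantity supplied, 1222 - 2P = 4P - 1118, gives P* = 390 and Q* = 442.
Since 546 > 390, the floor is binding.
At P = 546: Qd = 1222 - 2·546 = 130 and Qs = 4·546 - 1118 = 1066.
Consumer surplus without the control is ½ · (611 - 390) · 442 = 48841.
With the floor, consumers buy 130 units at 546, so CS = ½ · (611 - 546) · 130 = 4225.
Change in consumer surplus = 4225 - 48841 = -44616.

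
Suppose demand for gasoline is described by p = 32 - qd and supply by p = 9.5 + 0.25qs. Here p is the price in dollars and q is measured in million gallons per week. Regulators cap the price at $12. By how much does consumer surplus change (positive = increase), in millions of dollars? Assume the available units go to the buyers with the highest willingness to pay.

-12

Rearranging demand gives qd = 32 - p; rearranging supply gives qs = 4p - 38. Setting quantity demanded equal to quantity supplied, 32 - p = 4p - 38, gives p* = 14 and q* = 18.
The ceiling of 12 is below the equilibrium price 14, so it binds.
At p = 12: qd = 32 - 12 = 20 and qs = 4·12 - 38 = 10.
Consumer surplus without the control is ½ · (32 - 14) · 18 = 162.
With the ceiling, 10 units are sold at 12 (assume they go to the highest-value buyers). The demand price at q = 10 is 22, so CS = ½ · [(32 - 12) + (22 - 12)] · 10 = 150.
Change in consumer surplus = 150 - 162 = -12.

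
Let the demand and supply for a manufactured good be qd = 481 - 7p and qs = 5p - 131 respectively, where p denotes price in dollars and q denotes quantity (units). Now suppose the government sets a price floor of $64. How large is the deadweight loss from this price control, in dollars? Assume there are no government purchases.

1419.6

Setting quantity demanded equal to quantity supplied, 481 - 7p = 5p - 131, gives p* = 51 and q* = 124.
The floor of 64 is above the equilibrium price 51, so it binds.
At p = 64: qd = 481 - 7·64 = 33 and qs = 5·64 - 131 = 189.
Quantity traded falls to 33. At q = 33 the demand price is (481 - 33)/7 = 64 and the supply price is (131 + 33)/5 = 32.8.
Deadweight loss = ½ · (64 - 32.8) · (124 - 33) = ½ · 31.2 · 91 = 1419.6.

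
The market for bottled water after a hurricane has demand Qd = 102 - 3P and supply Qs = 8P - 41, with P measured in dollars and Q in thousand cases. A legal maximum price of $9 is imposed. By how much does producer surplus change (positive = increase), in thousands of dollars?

-188

In a free market, 102 - 3P = 8P - 41 gives the equilibrium P* = 13, Q* = 63.
The ceiling of 9 is below the equilibrium price 13, so it binds.
At P = 9: Qd = 102 - 3·9 = 75 and Qs = 8·9 - 41 = 31.
Producer surplus without the control is ½ · (13 - 5.125) · 63 = 248.0625.
With the ceiling, producers sell 31 units at 9, so PS = ½ · (9 - 5.125) · 31 = 60.0625.
Change in producer surplus = 60.0625 - 248.0625 = -188.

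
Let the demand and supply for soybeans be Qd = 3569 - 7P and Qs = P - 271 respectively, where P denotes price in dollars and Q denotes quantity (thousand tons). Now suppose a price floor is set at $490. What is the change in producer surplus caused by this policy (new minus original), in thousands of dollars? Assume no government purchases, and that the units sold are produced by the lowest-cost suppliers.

Equilibrium: 3569 - 7P = P - 271, so 3840 = 8P and P* = 480, Q* = 209.
Since 490 > 480, the floor is binding.
At P = 490: Qd = 3569 - 7·490 = 139 and Qs = 490 - 271 = 219.
Producer surplus without the control is ½ · (480 - 271) · 209 = 21840.5.
With the floor, 139 units are sold at 490. The supply price at Q = 139 is 410, so PS = ½ · [(490 - 271) + (490 - 410)] · 139 = 20780.5.
Change in producer surplus = 20780.5 - 21840.5 = -1060.

-1060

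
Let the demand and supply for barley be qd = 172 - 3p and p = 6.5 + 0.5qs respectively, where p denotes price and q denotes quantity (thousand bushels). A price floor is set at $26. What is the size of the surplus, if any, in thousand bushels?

0

Rearranging supply gives qs = 2p - 13. Setting quantity demanded equal to quantity supplied, 172 - 3p = 2p - 13, gives p* = 37 and q* = 61.
The floor of 26 is below the equilibrium price 37, so it is not binding; the market clears at p* = 37, q* = 61.
Since the control does not bind, there is no surplus.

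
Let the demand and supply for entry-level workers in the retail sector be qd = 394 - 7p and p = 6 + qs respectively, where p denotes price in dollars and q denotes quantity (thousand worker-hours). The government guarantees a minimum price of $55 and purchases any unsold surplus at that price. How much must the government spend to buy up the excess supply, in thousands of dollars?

2200

Rearranging supply gives qs = p - 6. Without the control the market clears where 394 - 7p = p - 6, i.e. p* = 50 and q* = 44.
Because the floor (55) lies above the market-clearing price, it is binding.
At p = 55: qd = 394 - 7·55 = 9 and qs = 55 - 6 = 49.
Surplus = qs - qd = 40.
Government expenditure = surplus × support price = 40 × 55 = 2200.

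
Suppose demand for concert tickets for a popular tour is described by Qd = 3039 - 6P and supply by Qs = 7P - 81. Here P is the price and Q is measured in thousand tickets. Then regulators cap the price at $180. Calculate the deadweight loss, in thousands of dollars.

In a free market, 3039 - 6P = 7P - 81 gives the equilibrium P* = 240, Q* = 1599.
Since 180 < 240, the ceiling is binding.
At P = 180: Qd = 3039 - 6·180 = 1959 and Qs = 7·180 - 81 = 1179.
Quantity traded falls to 1179. At Q = 1179 the demand price is (3039 - 1179)/6 = 310 and the supply price is (81 + 1179)/7 = 180.
Deadweight loss = ½ · (310 - 180) · (1599 - 1179) = ½ · 130 · 420 = 27300.

27300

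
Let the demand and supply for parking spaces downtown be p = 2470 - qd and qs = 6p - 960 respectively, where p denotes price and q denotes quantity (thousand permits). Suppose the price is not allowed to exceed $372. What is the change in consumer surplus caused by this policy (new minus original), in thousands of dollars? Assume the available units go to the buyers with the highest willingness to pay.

Rearranging demand gives qd = 2470 - p. In a free market, 2470 - p = 6p - 960 gives the equilibrium p* = 490, q* = 1980.
Because the ceiling (372) lies below the market-clearing price, it is binding.
At p = 372: qd = 2470 - 372 = 2098 and qs = 6·372 - 960 = 1272.
Consumer surplus without the control is ½ · (2470 - 490) · 1980 = 1960200.
With the ceiling, 1272 units are sold at 372 (assume they go to the highest-value buyers). The demand price at q = 1272 is 1198, so CS = ½ · [(2470 - 372) + (1198 - 372)] · 1272 = 1859664.
Change in consumer surplus = 1859664 - 1960200 = -100536.

-100536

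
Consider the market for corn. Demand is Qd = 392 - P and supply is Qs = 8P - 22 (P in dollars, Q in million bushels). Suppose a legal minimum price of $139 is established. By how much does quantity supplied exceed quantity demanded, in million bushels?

In a free market, 392 - P = 8P - 22 gives the equilibrium P* = 46, Q* = 346.
Since 139 > 46, the floor is binding.
At P = 139: Qd = 392 - 139 = 253 and Qs = 8·139 - 22 = 1090.
Surplus = Qs - Qd = 1090 - 253 = 837.

837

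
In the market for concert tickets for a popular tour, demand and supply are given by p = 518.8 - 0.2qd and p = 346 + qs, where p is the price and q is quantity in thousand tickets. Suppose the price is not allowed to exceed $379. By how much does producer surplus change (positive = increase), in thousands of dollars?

Rearranging demand gives qd = 2594 - 5p; rearranging supply gives qs = p - 346. Setting quantity demanded equal to quantity supplied, 2594 - 5p = p - 346, gives p* = 490 and q* = 144.
Since 379 < 490, the ceiling is binding.
At p = 379: qd = 2594 - 5·379 = 699 and qs = 379 - 346 = 33.
Producer surplus without the control is ½ · (490 - 346) · 144 = 10368.
With the ceiling, producers sell 33 units at 379, so PS = ½ · (379 - 346) · 33 = 544.5.
Change in producer surplus = 544.5 - 10368 = -9823.5.

-9823.5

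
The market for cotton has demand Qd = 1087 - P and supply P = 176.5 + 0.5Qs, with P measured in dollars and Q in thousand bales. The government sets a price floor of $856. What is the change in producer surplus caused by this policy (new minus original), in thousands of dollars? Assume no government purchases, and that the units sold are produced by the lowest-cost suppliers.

Rearranging supply gives Qs = 2P - 353. Equilibrium: 1087 - P = 2P - 353, so 1440 = 3P and P* = 480, Q* = 607.
The floor of 856 is above the equilibrium price 480, so it binds.
At P = 856: Qd = 1087 - 856 = 231 and Qs = 2·856 - 353 = 1359.
Producer surplus without the control is ½ · (480 - 176.5) · 607 = 92112.25.
With the floor, 231 units are sold at 856. The supply price at Q = 231 is 292, so PS = ½ · [(856 - 176.5) + (856 - 292)] · 231 = 143624.25.
Change in producer surplus = 143624.25 - 92112.25 = 51512.

51512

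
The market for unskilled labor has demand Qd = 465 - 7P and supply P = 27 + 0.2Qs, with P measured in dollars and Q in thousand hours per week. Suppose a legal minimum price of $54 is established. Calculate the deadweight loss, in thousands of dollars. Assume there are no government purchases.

134.4

Rearranging supply gives Qs = 5P - 135. Without the control the market clears where 465 - 7P = 5P - 135, i.e. P* = 50 and Q* = 115.
The floor of 54 is above the equilibrium price 50, so it binds.
At P = 54: Qd = 465 - 7·54 = 87 and Qs = 5·54 - 135 = 135.
Quantity traded falls to 87. At Q = 87 the demand price is (465 - 87)/7 = 54 and the supply price is (135 + 87)/5 = 44.4.
Deadweight loss = ½ · (54 - 44.4) · (115 - 87) = ½ · 9.6 · 28 = 134.4.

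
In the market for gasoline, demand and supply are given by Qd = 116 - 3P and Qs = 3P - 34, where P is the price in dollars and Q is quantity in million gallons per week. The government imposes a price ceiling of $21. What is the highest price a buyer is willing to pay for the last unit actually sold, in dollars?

In a free market, 116 - 3P = 3P - 34 gives the equilibrium P* = 25, Q* = 41.
Because the ceiling (21) lies below the market-clearing price, it is binding.
At P = 21: Qd = 116 - 3·21 = 53 and Qs = 3·21 - 34 = 29.
Only 29 units reach the market. On the demand curve, the marginal buyer's willingness to pay at Q = 29 is (116 - 29)/3 = 29.

29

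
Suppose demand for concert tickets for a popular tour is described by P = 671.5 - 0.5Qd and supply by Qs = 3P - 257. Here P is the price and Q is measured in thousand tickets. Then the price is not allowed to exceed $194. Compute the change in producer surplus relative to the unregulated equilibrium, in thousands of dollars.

Rearranging demand gives Qd = 1343 - 2P. Without the control the market clears where 1343 - 2P = 3P - 257, i.e. P* = 320 and Q* = 703.
Since 194 < 320, the ceiling is binding.
At P = 194: Qd = 1343 - 2·194 = 955 and Qs = 3·194 - 257 = 325.
Producer surplus without the control is ½ · (320 - 257/3) · 703 = 494209/6.
With the ceiling, producers sell 325 units at 194, so PS = ½ · (194 - 257/3) · 325 = 105625/6.
Change in producer surplus = 105625/6 - 494209/6 = -64764.

-64764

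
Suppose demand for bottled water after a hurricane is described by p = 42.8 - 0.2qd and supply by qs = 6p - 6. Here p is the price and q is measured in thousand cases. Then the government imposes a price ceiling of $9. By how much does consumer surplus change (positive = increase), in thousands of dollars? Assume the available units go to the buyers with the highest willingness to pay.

Rearranging demand gives qd = 214 - 5p. Equilibrium: 214 - 5p = 6p - 6, so 220 = 11p and p* = 20, q* = 114.
Since 9 < 20, the ceiling is binding.
At p = 9: qd = 214 - 5·9 = 169 and qs = 6·9 - 6 = 48.
Consumer surplus without the control is ½ · (42.8 - 20) · 114 = 1299.6.
With the ceiling, 48 units are sold at 9 (assume they go to the highest-value buyers). The demand price at q = 48 is 33.2, so CS = ½ · [(42.8 - 9) + (33.2 - 9)] · 48 = 1392.
Change in consumer surplus = 1392 - 1299.6 = 92.4.

92.4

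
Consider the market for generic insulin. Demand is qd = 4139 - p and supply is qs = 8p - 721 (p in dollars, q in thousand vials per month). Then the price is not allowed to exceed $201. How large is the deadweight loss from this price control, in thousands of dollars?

4137156

Without the control the market clears where 4139 - p = 8p - 721, i.e. p* = 540 and q* = 3599.
Because the ceiling (201) lies below the market-clearing price, it is binding.
At p = 201: qd = 4139 - 201 = 3938 and qs = 8·201 - 721 = 887.
Quantity traded falls to 887. At q = 887 the demand price is 4139 - 887 = 3252 and the supply price is (721 + 887)/8 = 201.
Deadweight loss = ½ · (3252 - 201) · (3599 - 887) = ½ · 3051 · 2712 = 4137156.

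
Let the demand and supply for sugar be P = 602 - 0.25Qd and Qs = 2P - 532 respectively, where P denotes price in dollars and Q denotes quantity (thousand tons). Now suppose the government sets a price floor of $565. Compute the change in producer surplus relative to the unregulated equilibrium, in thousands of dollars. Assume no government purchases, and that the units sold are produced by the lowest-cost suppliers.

Rearranging demand gives Qd = 2408 - 4P. Without the control the market clears where 2408 - 4P = 2P - 532, i.e. P* = 490 and Q* = 448.
Because the floor (565) lies above the market-clearing price, it is binding.
At P = 565: Qd = 2408 - 4·565 = 148 and Qs = 2·565 - 532 = 598.
Producer surplus without the control is ½ · (490 - 266) · 448 = 50176.
With the floor, 148 units are sold at 565. The supply price at Q = 148 is 340, so PS = ½ · [(565 - 266) + (565 - 340)] · 148 = 38776.
Change in producer surplus = 38776 - 50176 = -11400.

-11400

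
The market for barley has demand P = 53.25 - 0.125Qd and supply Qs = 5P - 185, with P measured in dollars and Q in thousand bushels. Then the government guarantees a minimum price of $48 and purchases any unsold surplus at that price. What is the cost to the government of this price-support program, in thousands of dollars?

Rearranging demand gives Qd = 426 - 8P. Without the control the market clears where 426 - 8P = 5P - 185, i.e. P* = 47 and Q* = 50.
The floor of 48 is above the equilibrium price 47, so it binds.
At P = 48: Qd = 426 - 8·48 = 42 and Qs = 5·48 - 185 = 55.
Surplus = Qs - Qd = 13.
Government expenditure = surplus × support price = 13 × 48 = 624.

624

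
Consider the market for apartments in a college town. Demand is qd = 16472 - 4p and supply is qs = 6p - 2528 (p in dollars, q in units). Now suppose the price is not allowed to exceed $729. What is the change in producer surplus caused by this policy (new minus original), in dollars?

-6275389

Equilibrium: 16472 - 4p = 6p - 2528, so 19000 = 10p and p* = 1900, q* = 8872.
The ceiling of 729 is below the equilibrium price 1900, so it binds.
At p = 729: qd = 16472 - 4·729 = 13556 and qs = 6·729 - 2528 = 1846.
Producer surplus without the control is ½ · (1900 - 1264/3) · 8872 = 19678096/3.
With the ceiling, producers sell 1846 units at 729, so PS = ½ · (729 - 1264/3) · 1846 = 851929/3.
Change in producer surplus = 851929/3 - 19678096/3 = -6275389.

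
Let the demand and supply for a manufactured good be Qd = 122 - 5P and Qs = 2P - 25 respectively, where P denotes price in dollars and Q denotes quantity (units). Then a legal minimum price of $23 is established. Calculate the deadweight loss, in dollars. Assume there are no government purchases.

Without the control the market clears where 122 - 5P = 2P - 25, i.e. P* = 21 and Q* = 17.
Since 23 > 21, the floor is binding.
At P = 23: Qd = 122 - 5·23 = 7 and Qs = 2·23 - 25 = 21.
Quantity traded falls to 7. At Q = 7 the demand price is (122 - 7)/5 = 23 and the supply price is (25 + 7)/2 = 16.
Deadweight loss = ½ · (23 - 16) · (17 - 7) = ½ · 7 · 10 = 35.

35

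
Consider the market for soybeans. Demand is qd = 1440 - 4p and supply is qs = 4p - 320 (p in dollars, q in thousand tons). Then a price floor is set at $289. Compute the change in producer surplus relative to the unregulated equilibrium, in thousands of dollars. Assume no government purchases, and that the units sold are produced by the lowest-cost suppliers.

10074

In a free market, 1440 - 4p = 4p - 320 gives the equilibrium p* = 220, q* = 560.
The floor of 289 is above the equilibrium price 220, so it binds.
At p = 289: qd = 1440 - 4·289 = 284 and qs = 4·289 - 320 = 836.
Producer surplus without the control is ½ · (220 - 80) · 560 = 39200.
With the floor, 284 units are sold at 289. The supply price at q = 284 is 151, so PS = ½ · [(289 - 80) + (289 - 151)] · 284 = 49274.
Change in producer surplus = 49274 - 39200 = 10074.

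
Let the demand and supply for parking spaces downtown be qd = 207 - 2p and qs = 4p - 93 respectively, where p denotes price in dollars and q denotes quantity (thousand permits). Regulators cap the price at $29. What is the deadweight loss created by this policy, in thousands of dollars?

Without the control the market clears where 207 - 2p = 4p - 93, i.e. p* = 50 and q* = 107.
Since 29 < 50, the ceiling is binding.
At p = 29: qd = 207 - 2·29 = 149 and qs = 4·29 - 93 = 23.
Quantity traded falls to 23. At q = 23 the demand price is (207 - 23)/2 = 92 and the supply price is (93 + 23)/4 = 29.
Deadweight loss = ½ · (92 - 29) · (107 - 23) = ½ · 63 · 84 = 2646.

2646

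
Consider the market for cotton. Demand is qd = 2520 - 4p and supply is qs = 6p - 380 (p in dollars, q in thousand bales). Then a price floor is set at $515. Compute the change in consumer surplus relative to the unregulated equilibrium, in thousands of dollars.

-204750

Setting quantity demanded equal to quantity supplied, 2520 - 4p = 6p - 380, gives p* = 290 and q* = 1360.
Since 515 > 290, the floor is binding.
At p = 515: qd = 2520 - 4·515 = 460 and qs = 6·515 - 380 = 2710.
Consumer surplus without the control is ½ · (630 - 290) · 1360 = 231200.
With the floor, consumers buy 460 units at 515, so CS = ½ · (630 - 515) · 460 = 26450.
Change in consumer surplus = 26450 - 231200 = -204750.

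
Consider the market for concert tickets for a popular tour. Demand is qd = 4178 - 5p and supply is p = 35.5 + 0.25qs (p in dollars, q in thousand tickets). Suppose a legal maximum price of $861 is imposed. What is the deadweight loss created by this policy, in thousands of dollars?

0

Rearranging supply gives qs = 4p - 142. Setting quantity demanded equal to quantity supplied, 4178 - 5p = 4p - 142, gives p* = 480 and q* = 1778.
Since 861 is above p* = 480, the ceiling does not bind and the free-market outcome prevails.
Since the control does not bind, no trades are prevented and deadweight loss is zero.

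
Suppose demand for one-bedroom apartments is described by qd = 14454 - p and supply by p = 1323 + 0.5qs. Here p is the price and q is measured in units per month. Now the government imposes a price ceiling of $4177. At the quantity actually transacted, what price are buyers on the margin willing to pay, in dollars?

8746

Rearranging supply gives qs = 2p - 2646. In a free market, 14454 - p = 2p - 2646 gives the equilibrium p* = 5700, q* = 8754.
Because the ceiling (4177) lies below the market-clearing price, it is binding.
At p = 4177: qd = 14454 - 4177 = 10277 and qs = 2·4177 - 2646 = 5708.
Only 5708 units reach the market. On the demand curve, the marginal buyer's willingness to pay at q = 5708 is (14454 - 5708) = 8746.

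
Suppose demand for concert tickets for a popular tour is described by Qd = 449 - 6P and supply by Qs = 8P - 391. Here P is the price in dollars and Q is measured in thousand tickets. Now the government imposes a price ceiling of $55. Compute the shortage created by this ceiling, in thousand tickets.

70

Equilibrium: 449 - 6P = 8P - 391, so 840 = 14P and P* = 60, Q* = 89.
Since 55 < 60, the ceiling is binding.
At P = 55: Qd = 449 - 6·55 = 119 and Qs = 8·55 - 391 = 49.
Shortage = Qd - Qs = 119 - 49 = 70.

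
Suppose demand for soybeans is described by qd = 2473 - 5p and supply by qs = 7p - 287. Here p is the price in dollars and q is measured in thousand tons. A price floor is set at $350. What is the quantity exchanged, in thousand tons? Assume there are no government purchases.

Without the control the market clears where 2473 - 5p = 7p - 287, i.e. p* = 230 and q* = 1323.
Since 350 > 230, the floor is binding.
At p = 350: qd = 2473 - 5·350 = 723 and qs = 7·350 - 287 = 2163.
The quantity actually transacted is the short side, demand: 723.

723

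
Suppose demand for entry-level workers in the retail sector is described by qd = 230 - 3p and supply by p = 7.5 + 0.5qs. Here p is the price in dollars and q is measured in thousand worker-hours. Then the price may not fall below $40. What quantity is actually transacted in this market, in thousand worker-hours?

83

Rearranging supply gives qs = 2p - 15. Setting quantity demanded equal to quantity supplied, 230 - 3p = 2p - 15, gives p* = 49 and q* = 83.
Since 40 is below p* = 49, the floor does not bind and the free-market outcome prevails.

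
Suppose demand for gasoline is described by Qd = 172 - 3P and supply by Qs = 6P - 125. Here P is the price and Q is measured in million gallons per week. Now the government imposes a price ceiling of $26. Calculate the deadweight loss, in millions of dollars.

In a free market, 172 - 3P = 6P - 125 gives the equilibrium P* = 33, Q* = 73.
Since 26 < 33, the ceiling is binding.
At P = 26: Qd = 172 - 3·26 = 94 and Qs = 6·26 - 125 = 31.
Quantity traded falls to 31. At Q = 31 the demand price is (172 - 31)/3 = 47 and the supply price is (125 + 31)/6 = 26.
Deadweight loss = ½ · (47 - 26) · (73 - 31) = ½ · 21 · 42 = 441.

441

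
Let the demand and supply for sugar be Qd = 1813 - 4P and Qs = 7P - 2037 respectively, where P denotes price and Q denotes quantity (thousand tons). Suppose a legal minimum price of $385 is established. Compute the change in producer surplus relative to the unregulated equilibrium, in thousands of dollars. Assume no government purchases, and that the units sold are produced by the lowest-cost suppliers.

8155

Without the control the market clears where 1813 - 4P = 7P - 2037, i.e. P* = 350 and Q* = 413.
Because the floor (385) lies above the market-clearing price, it is binding.
At P = 385: Qd = 1813 - 4·385 = 273 and Qs = 7·385 - 2037 = 658.
Producer surplus without the control is ½ · (350 - 291) · 413 = 12183.5.
With the floor, 273 units are sold at 385. The supply price at Q = 273 is 330, so PS = ½ · [(385 - 291) + (385 - 330)] · 273 = 20338.5.
Change in producer surplus = 20338.5 - 12183.5 = 8155.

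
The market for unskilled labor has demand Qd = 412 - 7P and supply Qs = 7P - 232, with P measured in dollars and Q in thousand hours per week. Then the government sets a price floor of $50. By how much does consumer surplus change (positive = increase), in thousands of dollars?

-304

Equilibrium: 412 - 7P = 7P - 232, so 644 = 14P and P* = 46, Q* = 90.
The floor of 50 is above the equilibrium price 46, so it binds.
At P = 50: Qd = 412 - 7·50 = 62 and Qs = 7·50 - 232 = 118.
Consumer surplus without the control is ½ · (412/7 - 46) · 90 = 4050/7.
With the floor, consumers buy 62 units at 50, so CS = ½ · (412/7 - 50) · 62 = 1922/7.
Change in consumer surplus = 1922/7 - 4050/7 = -304.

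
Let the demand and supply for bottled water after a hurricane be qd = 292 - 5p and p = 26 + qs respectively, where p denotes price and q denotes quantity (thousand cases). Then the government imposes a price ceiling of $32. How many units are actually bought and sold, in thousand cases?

6

Rearranging supply gives qs = p - 26. Setting quantity demanded equal to quantity supplied, 292 - 5p = p - 26, gives p* = 53 and q* = 27.
Since 32 < 53, the ceiling is binding.
At p = 32: qd = 292 - 5·32 = 132 and qs = 32 - 26 = 6.
The quantity actually transacted is the short side, supply: 6.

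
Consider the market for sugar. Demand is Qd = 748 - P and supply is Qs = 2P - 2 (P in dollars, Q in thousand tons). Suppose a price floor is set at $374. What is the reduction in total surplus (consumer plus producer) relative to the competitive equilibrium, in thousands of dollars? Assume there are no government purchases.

11532

In a free market, 748 - P = 2P - 2 gives the equilibrium P* = 250, Q* = 498.
Since 374 > 250, the floor is binding.
At P = 374: Qd = 748 - 374 = 374 and Qs = 2·374 - 2 = 746.
Quantity traded falls to 374. At Q = 374 the demand price is 748 - 374 = 374 and the supply price is (2 + 374)/2 = 188.
Deadweight loss = ½ · (374 - 188) · (498 - 374) = ½ · 186 · 124 = 11532.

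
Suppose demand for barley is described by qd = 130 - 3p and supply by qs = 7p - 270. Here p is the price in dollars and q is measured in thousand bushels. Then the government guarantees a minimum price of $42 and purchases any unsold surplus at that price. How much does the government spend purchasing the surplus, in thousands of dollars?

840

Without the control the market clears where 130 - 3p = 7p - 270, i.e. p* = 40 and q* = 10.
Since 42 > 40, the floor is binding.
At p = 42: qd = 130 - 3·42 = 4 and qs = 7·42 - 270 = 24.
Surplus = qs - qd = 20.
Government expenditure = surplus × support price = 20 × 42 = 840.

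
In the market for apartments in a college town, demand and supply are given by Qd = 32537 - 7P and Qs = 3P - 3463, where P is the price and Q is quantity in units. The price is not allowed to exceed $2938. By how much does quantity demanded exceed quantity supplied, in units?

6620

Setting quantity demanded equal to quantity supplied, 32537 - 7P = 3P - 3463, gives P* = 3600 and Q* = 7337.
The ceiling of 2938 is below the equilibrium price 3600, so it binds.
At P = 2938: Qd = 32537 - 7·2938 = 11971 and Qs = 3·2938 - 3463 = 5351.
Shortage = Qd - Qs = 11971 - 5351 = 6620.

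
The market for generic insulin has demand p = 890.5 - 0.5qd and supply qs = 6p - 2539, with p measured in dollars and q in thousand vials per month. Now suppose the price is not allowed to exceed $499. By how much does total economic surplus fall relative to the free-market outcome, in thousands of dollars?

20172

Rearranging demand gives qd = 1781 - 2p. Without the control the market clears where 1781 - 2p = 6p - 2539, i.e. p* = 540 and q* = 701.
Because the ceiling (499) lies below the market-clearing price, it is binding.
At p = 499: qd = 1781 - 2·499 = 783 and qs = 6·499 - 2539 = 455.
Quantity traded falls to 455. At q = 455 the demand price is (1781 - 455)/2 = 663 and the supply price is (2539 + 455)/6 = 499.
Deadweight loss = ½ · (663 - 499) · (701 - 455) = ½ · 164 · 246 = 20172.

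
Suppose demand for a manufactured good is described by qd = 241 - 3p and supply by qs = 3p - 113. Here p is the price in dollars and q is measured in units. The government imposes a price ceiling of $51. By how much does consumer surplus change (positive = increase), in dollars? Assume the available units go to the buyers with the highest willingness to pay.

224

Without the control the market clears where 241 - 3p = 3p - 113, i.e. p* = 59 and q* = 64.
Because the ceiling (51) lies below the market-clearing price, it is binding.
At p = 51: qd = 241 - 3·51 = 88 and qs = 3·51 - 113 = 40.
Consumer surplus without the control is ½ · (241/3 - 59) · 64 = 2048/3.
With the ceiling, 40 units are sold at 51 (assume they go to the highest-value buyers). The demand price at q = 40 is 67, so CS = ½ · [(241/3 - 51) + (67 - 51)] · 40 = 2720/3.
Change in consumer surplus = 2720/3 - 2048/3 = 224.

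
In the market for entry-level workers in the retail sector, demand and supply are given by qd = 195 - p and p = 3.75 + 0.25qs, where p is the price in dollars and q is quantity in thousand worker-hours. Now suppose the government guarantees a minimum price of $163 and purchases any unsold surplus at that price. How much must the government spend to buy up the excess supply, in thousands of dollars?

Rearranging supply gives qs = 4p - 15. Without the control the market clears where 195 - p = 4p - 15, i.e. p* = 42 and q* = 153.
The floor of 163 is above the equilibrium price 42, so it binds.
At p = 163: qd = 195 - 163 = 32 and qs = 4·163 - 15 = 637.
Surplus = qs - qd = 605.
Government expenditure = surplus × support price = 605 × 163 = 98615.

98615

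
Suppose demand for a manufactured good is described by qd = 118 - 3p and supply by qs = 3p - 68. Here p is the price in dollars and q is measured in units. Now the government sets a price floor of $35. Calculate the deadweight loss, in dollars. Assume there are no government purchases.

48

Without the control the market clears where 118 - 3p = 3p - 68, i.e. p* = 31 and q* = 25.
The floor of 35 is above the equilibrium price 31, so it binds.
At p = 35: qd = 118 - 3·35 = 13 and qs = 3·35 - 68 = 37.
Quantity traded falls to 13. At q = 13 the demand price is (118 - 13)/3 = 35 and the supply price is (68 + 13)/3 = 27.
Deadweight loss = ½ · (35 - 27) · (25 - 13) = ½ · 8 · 12 = 48.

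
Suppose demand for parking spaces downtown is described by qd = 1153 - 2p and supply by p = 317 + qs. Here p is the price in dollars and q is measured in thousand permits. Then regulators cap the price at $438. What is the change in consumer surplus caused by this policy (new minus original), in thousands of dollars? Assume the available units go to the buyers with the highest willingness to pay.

5616

Rearranging supply gives qs = p - 317. Setting quantity demanded equal to quantity supplied, 1153 - 2p = p - 317, gives p* = 490 and q* = 173.
Since 438 < 490, the ceiling is binding.
At p = 438: qd = 1153 - 2·438 = 277 and qs = 438 - 317 = 121.
Consumer surplus without the control is ½ · (576.5 - 490) · 173 = 7482.25.
With the ceiling, 121 units are sold at 438 (assume they go to the highest-value buyers). The demand price at q = 121 is 516, so CS = ½ · [(576.5 - 438) + (516 - 438)] · 121 = 13098.25.
Change in consumer surplus = 13098.25 - 7482.25 = 5616.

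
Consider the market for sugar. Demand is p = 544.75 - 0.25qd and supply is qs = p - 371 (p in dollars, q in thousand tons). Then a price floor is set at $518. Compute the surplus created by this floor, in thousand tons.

Rearranging demand gives qd = 2179 - 4p. Without the control the market clears where 2179 - 4p = p - 371, i.e. p* = 510 and q* = 139.
Because the floor (518) lies above the market-clearing price, it is binding.
At p = 518: qd = 2179 - 4·518 = 107 and qs = 518 - 371 = 147.
Surplus = qs - qd = 147 - 107 = 40.

40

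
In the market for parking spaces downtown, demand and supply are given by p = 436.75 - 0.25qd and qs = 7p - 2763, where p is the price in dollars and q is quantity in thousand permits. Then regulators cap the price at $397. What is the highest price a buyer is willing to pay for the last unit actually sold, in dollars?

Rearranging demand gives qd = 1747 - 4p. Equilibrium: 1747 - 4p = 7p - 2763, so 4510 = 11p and p* = 410, q* = 107.
The ceiling of 397 is below the equilibrium price 410, so it binds.
At p = 397: qd = 1747 - 4·397 = 159 and qs = 7·397 - 2763 = 16.
Only 16 units reach the market. On the demand curve, the marginal buyer's willingness to pay at q = 16 is (1747 - 16)/4 = 432.75.

432.75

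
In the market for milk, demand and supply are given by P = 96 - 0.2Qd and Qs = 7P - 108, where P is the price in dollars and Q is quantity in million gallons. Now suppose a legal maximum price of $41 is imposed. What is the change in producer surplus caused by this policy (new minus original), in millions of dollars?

Rearranging demand gives Qd = 480 - 5P. Setting quantity demanded equal to quantity supplied, 480 - 5P = 7P - 108, gives P* = 49 and Q* = 235.
The ceiling of 41 is below the equilibrium price 49, so it binds.
At P = 41: Qd = 480 - 5·41 = 275 and Qs = 7·41 - 108 = 179.
Producer surplus without the control is ½ · (49 - 108/7) · 235 = 55225/14.
With the ceiling, producers sell 179 units at 41, so PS = ½ · (41 - 108/7) · 179 = 32041/14.
Change in producer surplus = 32041/14 - 55225/14 = -1656.

-1656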